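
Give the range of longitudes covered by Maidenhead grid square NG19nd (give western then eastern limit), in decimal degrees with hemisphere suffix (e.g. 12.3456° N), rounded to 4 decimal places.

83.0833° E, 83.1667° E

Field N=13, G=6: +13·20° lon, +6·10° lat → SW at lon 80°, lat -30°.
Square 1, 9: +1·2° lon, +9·1° lat → SW at lon 82°, lat -21°.
Subsquare n=13, d=3: +13·0.0833333° lon, +3·0.0416667° lat → SW at lon 83.0833°, lat -20.875°.
Cell spans 0.0833333° lon × 0.0416667° lat.
west 83.0833° E, east 83.1667° E.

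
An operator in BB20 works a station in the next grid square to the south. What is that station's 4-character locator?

Latitude square 0; −1 → -1, wraps to 9, carry into field.
Latitude field B = 1; −1 → 0 = A.
The longitude characters are unchanged.

BA29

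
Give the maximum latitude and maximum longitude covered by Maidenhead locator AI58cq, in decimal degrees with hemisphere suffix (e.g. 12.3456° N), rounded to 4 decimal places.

Field A=0, I=8: +0·20° lon, +8·10° lat → SW at lon -180°, lat -10°.
Square 5, 8: +5·2° lon, +8·1° lat → SW at lon -170°, lat -2°.
Subsquare c=2, q=16: +2·0.0833333° lon, +16·0.0416667° lat → SW at lon -169.833°, lat -1.33333°.
Cell spans 0.0833333° lon × 0.0416667° lat. NE corner is SW corner plus one full cell.
latitude 1.2917° S, longitude 169.7500° W.

1.2917° S, 169.7500° W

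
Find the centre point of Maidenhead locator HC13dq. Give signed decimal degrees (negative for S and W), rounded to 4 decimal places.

-66.3125, -37.7083

Field H=7, C=2: +7·20° lon, +2·10° lat → SW at lon -40°, lat -70°.
Square 1, 3: +1·2° lon, +3·1° lat → SW at lon -38°, lat -67°.
Subsquare d=3, q=16: +3·0.0833333° lon, +16·0.0416667° lat → SW at lon -37.75°, lat -66.3333°.
Cell spans 0.0833333° lon × 0.0416667° lat. Centre is SW corner plus half of each.
latitude -66.3125, longitude -37.7083.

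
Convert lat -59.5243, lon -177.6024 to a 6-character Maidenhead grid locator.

AD10el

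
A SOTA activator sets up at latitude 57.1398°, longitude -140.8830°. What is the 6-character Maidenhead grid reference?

BO97nd

Shift to the Maidenhead origin (180°W, 90°S): lon 39.1170, lat 147.1398.
Field: lon ⌊39.1170/20⌋ = 1 → B; lat ⌊147.1398/10⌋ = 14 → O.
Square: lon ⌊19.1170/2⌋ = 9; lat ⌊7.1398/1⌋ = 7.
Subsquare: lon ⌊1.1170/0.0833333⌋ = 13 → n; lat ⌊0.1398/0.0416667⌋ = 3 → d.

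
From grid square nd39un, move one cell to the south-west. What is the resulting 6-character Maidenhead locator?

Longitude subsquare u = 20; −1 → 19 = t.
Latitude subsquare n = 13; −1 → 12 = m.

ND39tm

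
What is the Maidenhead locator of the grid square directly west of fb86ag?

Longitude subsquare a = 0; −1 → -1, wraps to 23 = x, carry into square.
Longitude square 8; −1 → 7.
The latitude characters are unchanged.

FB76xg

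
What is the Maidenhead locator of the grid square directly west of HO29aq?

HO19xq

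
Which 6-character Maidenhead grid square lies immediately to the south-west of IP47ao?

IP37xn

Longitude subsquare a = 0; −1 → -1, wraps to 23 = x, carry into square.
Longitude square 4; −1 → 3.
Latitude subsquare o = 14; −1 → 13 = n.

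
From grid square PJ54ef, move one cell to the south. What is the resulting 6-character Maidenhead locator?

PJ54ee

Latitude subsquare f = 5; −1 → 4 = e.
The longitude characters are unchanged.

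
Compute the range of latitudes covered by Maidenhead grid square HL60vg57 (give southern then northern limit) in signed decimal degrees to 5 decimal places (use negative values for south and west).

Field H=7, L=11: +7·20° lon, +11·10° lat → SW at lon -40°, lat 20°.
Square 6, 0: +6·2° lon, +0·1° lat → SW at lon -28°, lat 20°.
Subsquare v=21, g=6: +21·0.0833333° lon, +6·0.0416667° lat → SW at lon -26.25°, lat 20.25°.
Extended square 5, 7: +5·0.00833333° lon, +7·0.00416667° lat → SW at lon -26.2083°, lat 20.2792°.
Cell spans 0.00833333° lon × 0.00416667° lat.
south 20.27917, north 20.28333.

20.27917, 20.28333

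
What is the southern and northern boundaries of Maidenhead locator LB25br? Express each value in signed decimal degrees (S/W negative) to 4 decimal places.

-74.2917, -74.2500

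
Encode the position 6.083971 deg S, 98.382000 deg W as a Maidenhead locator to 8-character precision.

EI03tv49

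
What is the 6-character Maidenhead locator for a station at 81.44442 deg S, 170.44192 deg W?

AA48sn

Shift to the Maidenhead origin (180°W, 90°S): lon 9.5581, lat 8.5556.
Field: lon ⌊9.5581/20⌋ = 0 → A; lat ⌊8.5556/10⌋ = 0 → A.
Square: lon ⌊9.5581/2⌋ = 4; lat ⌊8.5556/1⌋ = 8.
Subsquare: lon ⌊1.5581/0.0833333⌋ = 18 → s; lat ⌊0.5556/0.0416667⌋ = 13 → n.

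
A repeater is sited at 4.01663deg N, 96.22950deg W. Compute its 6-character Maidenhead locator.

EJ14va

Add 180° to longitude and 90° to latitude: 83.7705, 94.0166.
Field: 83.7705/20 → 4 → E, 94.0166/10 → 9 → J; chars EJ.
Square: 3.7705/2 → 1, 4.0166/1 → 4; chars 14.
Subsquare: 1.7705/0.0833333 → 21 → v, 0.0166/0.0416667 → 0 → a; chars va.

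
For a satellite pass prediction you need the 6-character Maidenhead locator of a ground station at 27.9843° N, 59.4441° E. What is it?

LL97rx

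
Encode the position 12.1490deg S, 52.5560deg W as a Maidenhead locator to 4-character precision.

GH37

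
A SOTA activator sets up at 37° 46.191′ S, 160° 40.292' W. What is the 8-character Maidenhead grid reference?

AF92pf95

Shift to the Maidenhead origin (180°W, 90°S): lon 19.32847, lat 52.23015.
Field (20°×10°, letters A–R): 19.32847/20 → 0 → A, 52.23015/10 → 5 → F; chars AF.
Square (2°×1°, digits 0–9): 19.32847/2 → 9, 2.23015/1 → 2; chars 92.
Subsquare (5′×2.5′, letters a–x): 1.32847/0.0833333 → 15 → p, 0.23015/0.0416667 → 5 → f; chars pf.
Extended square (30″×15″, digits 0–9): 0.07847/0.00833333 → 9, 0.02182/0.00416667 → 5; chars 95.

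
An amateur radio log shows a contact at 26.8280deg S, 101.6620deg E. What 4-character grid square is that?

OG03

Offset from 180°W / 90°S: lon 281.66°, lat 63.17°.
Field: 281.66/20 → 14 → O, 63.17/10 → 6 → G; chars OG.
Square: 1.66/2 → 0, 3.17/1 → 3; chars 03.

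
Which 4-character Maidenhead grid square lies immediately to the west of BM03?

AM93

Longitude square 0; −1 → -1, wraps to 9, carry into field.
Longitude field B = 1; −1 → 0 = A.
The latitude characters are unchanged.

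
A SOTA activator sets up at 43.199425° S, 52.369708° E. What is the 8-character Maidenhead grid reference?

Shift to the Maidenhead origin (180°W, 90°S): lon 232.36971, lat 46.80058.
Field: 232.36971/20 → 11 → L, 46.80058/10 → 4 → E; chars LE.
Square: 12.36971/2 → 6, 6.80058/1 → 6; chars 66.
Subsquare: 0.36971/0.0833333 → 4 → e, 0.80058/0.0416667 → 19 → t; chars et.
Extended square: 0.03637/0.00833333 → 4, 0.00891/0.00416667 → 2; chars 42.

LE66et42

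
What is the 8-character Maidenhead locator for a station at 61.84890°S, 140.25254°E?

QC08dd06

Add 180° to longitude and 90° to latitude: 320.25254, 28.15110.
Field (20°×10°, letters A–R): lon ⌊320.25254/20⌋ = 16 → Q; lat ⌊28.15110/10⌋ = 2 → C.
Square (2°×1°, digits 0–9): lon ⌊0.25254/2⌋ = 0; lat ⌊8.15110/1⌋ = 8.
Subsquare (5′×2.5′, letters a–x): lon ⌊0.25254/0.0833333⌋ = 3 → d; lat ⌊0.15110/0.0416667⌋ = 3 → d.
Extended square (30″×15″, digits 0–9): lon ⌊0.00254/0.00833333⌋ = 0; lat ⌊0.02610/0.00416667⌋ = 6.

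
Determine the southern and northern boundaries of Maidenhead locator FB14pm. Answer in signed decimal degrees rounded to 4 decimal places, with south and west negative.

Field F=5, B=1: +5·20° lon, +1·10° lat → SW at lon -80°, lat -80°.
Square 1, 4: +1·2° lon, +4·1° lat → SW at lon -78°, lat -76°.
Subsquare p=15, m=12: +15·0.0833333° lon, +12·0.0416667° lat → SW at lon -76.75°, lat -75.5°.
Cell spans 0.0833333° lon × 0.0416667° lat.
south -75.5000, north -75.4583.

-75.5000, -75.4583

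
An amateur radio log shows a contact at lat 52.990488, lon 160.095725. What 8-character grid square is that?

RO02bx17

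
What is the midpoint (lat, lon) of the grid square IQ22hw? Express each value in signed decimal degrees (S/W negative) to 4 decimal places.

Field I=8, Q=16: +8·20° lon, +16·10° lat → SW at lon -20°, lat 70°.
Square 2, 2: +2·2° lon, +2·1° lat → SW at lon -16°, lat 72°.
Subsquare h=7, w=22: +7·0.0833333° lon, +22·0.0416667° lat → SW at lon -15.4167°, lat 72.9167°.
Cell spans 0.0833333° lon × 0.0416667° lat. Centre is SW corner plus half of each.
latitude 72.9375, longitude -15.3750.

72.9375, -15.3750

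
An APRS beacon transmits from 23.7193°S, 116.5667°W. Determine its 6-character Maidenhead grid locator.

Add 180° to longitude and 90° to latitude: 63.4333, 66.2807.
Field: 63.4333/20 → 3 → D, 66.2807/10 → 6 → G; chars DG.
Square: 3.4333/2 → 1, 6.2807/1 → 6; chars 16.
Subsquare: 1.4333/0.0833333 → 17 → r, 0.2807/0.0416667 → 6 → g; chars rg.

DG16rg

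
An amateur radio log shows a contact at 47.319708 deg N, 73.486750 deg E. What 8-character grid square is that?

Shift to the Maidenhead origin (180°W, 90°S): lon 253.48675, lat 137.31971.
Field (20°×10°, letters A–R): 253.48675/20 → 12 → M, 137.31971/10 → 13 → N; chars MN.
Square (2°×1°, digits 0–9): 13.48675/2 → 6, 7.31971/1 → 7; chars 67.
Subsquare (5′×2.5′, letters a–x): 1.48675/0.0833333 → 17 → r, 0.31971/0.0416667 → 7 → h; chars rh.
Extended square (30″×15″, digits 0–9): 0.07008/0.00833333 → 8, 0.02804/0.00416667 → 6; chars 86.

MN67rh86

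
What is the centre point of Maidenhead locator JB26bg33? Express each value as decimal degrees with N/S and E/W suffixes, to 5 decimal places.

73.73542° S, 4.11250° E

Field J=9, B=1: +9·20° lon, +1·10° lat → SW at lon 0°, lat -80°.
Square 2, 6: +2·2° lon, +6·1° lat → SW at lon 4°, lat -74°.
Subsquare b=1, g=6: +1·0.0833333° lon, +6·0.0416667° lat → SW at lon 4.08333°, lat -73.75°.
Extended square 3, 3: +3·0.00833333° lon, +3·0.00416667° lat → SW at lon 4.10833°, lat -73.7375°.
Cell spans 0.00833333° lon × 0.00416667° lat. Centre is SW corner plus half of each.
latitude 73.73542° S, longitude 4.11250° E.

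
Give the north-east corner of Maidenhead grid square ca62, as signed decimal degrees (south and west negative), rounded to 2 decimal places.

-87.00, -126.00

Field C=2, A=0: +2·20° lon, +0·10° lat → SW at lon -140°, lat -90°.
Square 6, 2: +6·2° lon, +2·1° lat → SW at lon -128°, lat -88°.
Cell spans 2° lon × 1° lat. NE corner is SW corner plus one full cell.
latitude -87.00, longitude -126.00.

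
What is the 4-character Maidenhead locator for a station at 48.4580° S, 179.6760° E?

RE91

Add 180° to longitude and 90° to latitude: 359.68, 41.54.
Field: 359.68/20 → 17 → R, 41.54/10 → 4 → E; chars RE.
Square: 19.68/2 → 9, 1.54/1 → 1; chars 91.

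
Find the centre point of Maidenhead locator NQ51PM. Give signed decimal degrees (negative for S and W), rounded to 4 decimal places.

71.5208, 91.2917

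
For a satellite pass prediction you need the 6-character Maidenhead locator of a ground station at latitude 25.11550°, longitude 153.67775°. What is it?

QL65uc

Add 180° to longitude and 90° to latitude: 333.6778, 115.1155.
Field (20°×10°, letters A–R): 333.6778/20 → 16 → Q, 115.1155/10 → 11 → L; chars QL.
Square (2°×1°, digits 0–9): 13.6778/2 → 6, 5.1155/1 → 5; chars 65.
Subsquare (5′×2.5′, letters a–x): 1.6778/0.0833333 → 20 → u, 0.1155/0.0416667 → 2 → c; chars uc.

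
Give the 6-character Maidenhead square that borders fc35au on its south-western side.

FC25xt

Longitude subsquare a = 0; −1 → -1, wraps to 23 = x, carry into square.
Longitude square 3; −1 → 2.
Latitude subsquare u = 20; −1 → 19 = t.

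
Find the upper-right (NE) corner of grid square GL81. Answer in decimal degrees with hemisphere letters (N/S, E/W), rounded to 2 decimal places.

Field G=6, L=11: +6·20° lon, +11·10° lat → SW at lon -60°, lat 20°.
Square 8, 1: +8·2° lon, +1·1° lat → SW at lon -44°, lat 21°.
Cell spans 2° lon × 1° lat. NE corner is SW corner plus one full cell.
latitude 22.00° N, longitude 42.00° W.

22.00° N, 42.00° W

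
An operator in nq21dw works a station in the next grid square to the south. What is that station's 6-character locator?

Latitude subsquare w = 22; −1 → 21 = v.
The longitude characters are unchanged.

NQ21dv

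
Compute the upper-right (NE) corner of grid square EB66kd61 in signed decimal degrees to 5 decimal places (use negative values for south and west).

-73.86667, -87.10833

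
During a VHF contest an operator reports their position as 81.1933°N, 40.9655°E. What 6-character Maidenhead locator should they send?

LR01le

Add 180° to longitude and 90° to latitude: 220.9655, 171.1933.
Field (20°×10°, letters A–R): 220.9655/20 → 11 → L, 171.1933/10 → 17 → R; chars LR.
Square (2°×1°, digits 0–9): 0.9655/2 → 0, 1.1933/1 → 1; chars 01.
Subsquare (5′×2.5′, letters a–x): 0.9655/0.0833333 → 11 → l, 0.1933/0.0416667 → 4 → e; chars le.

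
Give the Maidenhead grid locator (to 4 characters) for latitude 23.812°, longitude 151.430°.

Offset from 180°W / 90°S: lon 331.43°, lat 113.81°.
Field (20°×10°, letters A–R): 331.43/20 → 16 → Q, 113.81/10 → 11 → L; chars QL.
Square (2°×1°, digits 0–9): 11.43/2 → 5, 3.81/1 → 3; chars 53.

QL53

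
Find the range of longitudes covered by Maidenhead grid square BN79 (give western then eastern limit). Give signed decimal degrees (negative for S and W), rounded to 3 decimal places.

-146.000, -144.000

Field B=1, N=13: +1·20° lon, +13·10° lat → SW at lon -160°, lat 40°.
Square 7, 9: +7·2° lon, +9·1° lat → SW at lon -146°, lat 49°.
Cell spans 2° lon × 1° lat.
west -146.000, east -144.000.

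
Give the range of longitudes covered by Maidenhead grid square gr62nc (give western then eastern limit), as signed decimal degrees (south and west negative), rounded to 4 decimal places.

-46.9167, -46.8333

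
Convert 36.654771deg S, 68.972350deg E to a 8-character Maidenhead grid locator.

Shift to the Maidenhead origin (180°W, 90°S): lon 248.97235, lat 53.34523.
Field: lon ⌊248.97235/20⌋ = 12 → M; lat ⌊53.34523/10⌋ = 5 → F.
Square: lon ⌊8.97235/2⌋ = 4; lat ⌊3.34523/1⌋ = 3.
Subsquare: lon ⌊0.97235/0.0833333⌋ = 11 → l; lat ⌊0.34523/0.0416667⌋ = 8 → i.
Extended square: lon ⌊0.05568/0.00833333⌋ = 6; lat ⌊0.01190/0.00416667⌋ = 2.

MF43li62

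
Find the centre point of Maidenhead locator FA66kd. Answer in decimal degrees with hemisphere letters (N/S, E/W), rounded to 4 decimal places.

Field F=5, A=0: +5·20° lon, +0·10° lat → SW at lon -80°, lat -90°.
Square 6, 6: +6·2° lon, +6·1° lat → SW at lon -68°, lat -84°.
Subsquare k=10, d=3: +10·0.0833333° lon, +3·0.0416667° lat → SW at lon -67.1667°, lat -83.875°.
Cell spans 0.0833333° lon × 0.0416667° lat. Centre is SW corner plus half of each.
latitude 83.8542° S, longitude 67.1250° W.

83.8542° S, 67.1250° W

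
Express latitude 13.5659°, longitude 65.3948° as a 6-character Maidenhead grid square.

Add 180° to longitude and 90° to latitude: 245.3948, 103.5659.
Field (20°×10°, letters A–R): 245.3948/20 → 12 → M, 103.5659/10 → 10 → K; chars MK.
Square (2°×1°, digits 0–9): 5.3948/2 → 2, 3.5659/1 → 3; chars 23.
Subsquare (5′×2.5′, letters a–x): 1.3948/0.0833333 → 16 → q, 0.5659/0.0416667 → 13 → n; chars qn.

MK23qn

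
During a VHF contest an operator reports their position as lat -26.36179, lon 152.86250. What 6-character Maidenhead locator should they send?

Offset from 180°W / 90°S: lon 332.8625°, lat 63.6382°.
Field: lon ⌊332.8625/20⌋ = 16 → Q; lat ⌊63.6382/10⌋ = 6 → G.
Square: lon ⌊12.8625/2⌋ = 6; lat ⌊3.6382/1⌋ = 3.
Subsquare: lon ⌊0.8625/0.0833333⌋ = 10 → k; lat ⌊0.6382/0.0416667⌋ = 15 → p.

QG63kp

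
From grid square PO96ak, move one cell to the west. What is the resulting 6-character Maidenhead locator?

PO86xk

Longitude subsquare a = 0; −1 → -1, wraps to 23 = x, carry into square.
Longitude square 9; −1 → 8.
The latitude characters are unchanged.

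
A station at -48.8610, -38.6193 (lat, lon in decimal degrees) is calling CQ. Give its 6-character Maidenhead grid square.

Shift to the Maidenhead origin (180°W, 90°S): lon 141.3807, lat 41.1390.
Field: lon ⌊141.3807/20⌋ = 7 → H; lat ⌊41.1390/10⌋ = 4 → E.
Square: lon ⌊1.3807/2⌋ = 0; lat ⌊1.1390/1⌋ = 1.
Subsquare: lon ⌊1.3807/0.0833333⌋ = 16 → q; lat ⌊0.1390/0.0416667⌋ = 3 → d.

HE01qd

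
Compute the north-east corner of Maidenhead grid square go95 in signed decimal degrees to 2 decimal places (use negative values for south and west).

Field G=6, O=14: +6·20° lon, +14·10° lat → SW at lon -60°, lat 50°.
Square 9, 5: +9·2° lon, +5·1° lat → SW at lon -42°, lat 55°.
Cell spans 2° lon × 1° lat. NE corner is SW corner plus one full cell.
latitude 56.00, longitude -40.00.

56.00, -40.00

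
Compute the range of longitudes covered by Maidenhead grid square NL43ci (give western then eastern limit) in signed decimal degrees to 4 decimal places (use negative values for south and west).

88.1667, 88.2500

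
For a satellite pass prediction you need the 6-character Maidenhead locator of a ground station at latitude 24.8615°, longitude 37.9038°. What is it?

Offset from 180°W / 90°S: lon 217.9038°, lat 114.8615°.
Field: lon ⌊217.9038/20⌋ = 10 → K; lat ⌊114.8615/10⌋ = 11 → L.
Square: lon ⌊17.9038/2⌋ = 8; lat ⌊4.8615/1⌋ = 4.
Subsquare: lon ⌊1.9038/0.0833333⌋ = 22 → w; lat ⌊0.8615/0.0416667⌋ = 20 → u.

KL84wu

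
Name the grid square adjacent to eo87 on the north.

Latitude square 7; +1 → 8.
The longitude characters are unchanged.

EO88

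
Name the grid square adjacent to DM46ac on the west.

DM36xc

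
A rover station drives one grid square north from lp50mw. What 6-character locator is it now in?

LP50mx

Latitude subsquare w = 22; +1 → 23 = x.
The longitude characters are unchanged.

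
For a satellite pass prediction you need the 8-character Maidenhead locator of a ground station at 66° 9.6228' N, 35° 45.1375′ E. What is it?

KP76vd08

Shift to the Maidenhead origin (180°W, 90°S): lon 215.75229, lat 156.16038.
Field: 215.75229/20 → 10 → K, 156.16038/10 → 15 → P; chars KP.
Square: 15.75229/2 → 7, 6.16038/1 → 6; chars 76.
Subsquare: 1.75229/0.0833333 → 21 → v, 0.16038/0.0416667 → 3 → d; chars vd.
Extended square: 0.00229/0.00833333 → 0, 0.03538/0.00416667 → 8; chars 08.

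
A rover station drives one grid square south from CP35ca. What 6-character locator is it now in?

CP34cx

Latitude subsquare a = 0; −1 → -1, wraps to 23 = x, carry into square.
Latitude square 5; −1 → 4.
The longitude characters are unchanged.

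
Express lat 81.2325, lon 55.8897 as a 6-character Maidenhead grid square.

Offset from 180°W / 90°S: lon 235.8897°, lat 171.2325°.
Field (20°×10°, letters A–R): lon ⌊235.8897/20⌋ = 11 → L; lat ⌊171.2325/10⌋ = 17 → R.
Square (2°×1°, digits 0–9): lon ⌊15.8897/2⌋ = 7; lat ⌊1.2325/1⌋ = 1.
Subsquare (5′×2.5′, letters a–x): lon ⌊1.8897/0.0833333⌋ = 22 → w; lat ⌊0.2325/0.0416667⌋ = 5 → f.

LR71wf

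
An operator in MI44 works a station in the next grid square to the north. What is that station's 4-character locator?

MI45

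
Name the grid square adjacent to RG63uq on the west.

RG63tq

Longitude subsquare u = 20; −1 → 19 = t.
The latitude characters are unchanged.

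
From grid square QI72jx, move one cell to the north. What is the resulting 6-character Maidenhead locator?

QI73ja

Latitude subsquare x = 23; +1 → 24, wraps to 0 = a, carry into square.
Latitude square 2; +1 → 3.
The longitude characters are unchanged.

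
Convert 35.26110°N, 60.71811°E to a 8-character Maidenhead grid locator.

MM05ig62

Add 180° to longitude and 90° to latitude: 240.71811, 125.26110.
Field: lon ⌊240.71811/20⌋ = 12 → M; lat ⌊125.26110/10⌋ = 12 → M.
Square: lon ⌊0.71811/2⌋ = 0; lat ⌊5.26110/1⌋ = 5.
Subsquare: lon ⌊0.71811/0.0833333⌋ = 8 → i; lat ⌊0.26110/0.0416667⌋ = 6 → g.
Extended square: lon ⌊0.05144/0.00833333⌋ = 6; lat ⌊0.01110/0.00416667⌋ = 2.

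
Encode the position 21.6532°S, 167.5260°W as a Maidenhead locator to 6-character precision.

AG68fi

Shift to the Maidenhead origin (180°W, 90°S): lon 12.4740, lat 68.3468.
Field: 12.4740/20 → 0 → A, 68.3468/10 → 6 → G; chars AG.
Square: 12.4740/2 → 6, 8.3468/1 → 8; chars 68.
Subsquare: 0.4740/0.0833333 → 5 → f, 0.3468/0.0416667 → 8 → i; chars fi.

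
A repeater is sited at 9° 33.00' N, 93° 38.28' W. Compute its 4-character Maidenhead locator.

EJ39

Add 180° to longitude and 90° to latitude: 86.36, 99.55.
Field (20°×10°, letters A–R): lon ⌊86.36/20⌋ = 4 → E; lat ⌊99.55/10⌋ = 9 → J.
Square (2°×1°, digits 0–9): lon ⌊6.36/2⌋ = 3; lat ⌊9.55/1⌋ = 9.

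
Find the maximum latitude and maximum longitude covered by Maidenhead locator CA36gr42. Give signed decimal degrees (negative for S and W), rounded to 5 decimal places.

-83.27917, -133.45833

Field C=2, A=0: +2·20° lon, +0·10° lat → SW at lon -140°, lat -90°.
Square 3, 6: +3·2° lon, +6·1° lat → SW at lon -134°, lat -84°.
Subsquare g=6, r=17: +6·0.0833333° lon, +17·0.0416667° lat → SW at lon -133.5°, lat -83.2917°.
Extended square 4, 2: +4·0.00833333° lon, +2·0.00416667° lat → SW at lon -133.467°, lat -83.2833°.
Cell spans 0.00833333° lon × 0.00416667° lat. NE corner is SW corner plus one full cell.
latitude -83.27917, longitude -133.45833.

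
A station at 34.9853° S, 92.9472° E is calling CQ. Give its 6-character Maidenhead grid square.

Offset from 180°W / 90°S: lon 272.9472°, lat 55.0147°.
Field: lon ⌊272.9472/20⌋ = 13 → N; lat ⌊55.0147/10⌋ = 5 → F.
Square: lon ⌊12.9472/2⌋ = 6; lat ⌊5.0147/1⌋ = 5.
Subsquare: lon ⌊0.9472/0.0833333⌋ = 11 → l; lat ⌊0.0147/0.0416667⌋ = 0 → a.

NF65la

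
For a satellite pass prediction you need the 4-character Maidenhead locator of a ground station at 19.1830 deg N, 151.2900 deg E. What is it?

Shift to the Maidenhead origin (180°W, 90°S): lon 331.29, lat 109.18.
Field: lon ⌊331.29/20⌋ = 16 → Q; lat ⌊109.18/10⌋ = 10 → K.
Square: lon ⌊11.29/2⌋ = 5; lat ⌊9.18/1⌋ = 9.

QK59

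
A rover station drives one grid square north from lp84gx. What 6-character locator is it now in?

LP85ga

Latitude subsquare x = 23; +1 → 24, wraps to 0 = a, carry into square.
Latitude square 4; +1 → 5.
The longitude characters are unchanged.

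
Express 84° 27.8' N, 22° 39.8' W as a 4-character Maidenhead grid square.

Shift to the Maidenhead origin (180°W, 90°S): lon 157.34, lat 174.46.
Field: lon ⌊157.34/20⌋ = 7 → H; lat ⌊174.46/10⌋ = 17 → R.
Square: lon ⌊17.34/2⌋ = 8; lat ⌊4.46/1⌋ = 4.

HR84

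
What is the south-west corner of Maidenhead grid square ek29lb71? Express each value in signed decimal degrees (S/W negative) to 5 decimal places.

Field E=4, K=10: +4·20° lon, +10·10° lat → SW at lon -100°, lat 10°.
Square 2, 9: +2·2° lon, +9·1° lat → SW at lon -96°, lat 19°.
Subsquare l=11, b=1: +11·0.0833333° lon, +1·0.0416667° lat → SW at lon -95.0833°, lat 19.0417°.
Extended square 7, 1: +7·0.00833333° lon, +1·0.00416667° lat → SW at lon -95.025°, lat 19.0458°.
latitude 19.04583, longitude -95.02500.

19.04583, -95.02500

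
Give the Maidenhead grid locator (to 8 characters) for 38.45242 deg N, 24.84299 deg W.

Offset from 180°W / 90°S: lon 155.15701°, lat 128.45242°.
Field: lon ⌊155.15701/20⌋ = 7 → H; lat ⌊128.45242/10⌋ = 12 → M.
Square: lon ⌊15.15701/2⌋ = 7; lat ⌊8.45242/1⌋ = 8.
Subsquare: lon ⌊1.15701/0.0833333⌋ = 13 → n; lat ⌊0.45242/0.0416667⌋ = 10 → k.
Extended square: lon ⌊0.07368/0.00833333⌋ = 8; lat ⌊0.03575/0.00416667⌋ = 8.

HM78nk88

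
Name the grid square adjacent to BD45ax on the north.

BD46aa

Latitude subsquare x = 23; +1 → 24, wraps to 0 = a, carry into square.
Latitude square 5; +1 → 6.
The longitude characters are unchanged.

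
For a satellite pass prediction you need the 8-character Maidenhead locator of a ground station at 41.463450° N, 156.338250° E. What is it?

QN81el01

Add 180° to longitude and 90° to latitude: 336.33825, 131.46345.
Field (20°×10°, letters A–R): lon ⌊336.33825/20⌋ = 16 → Q; lat ⌊131.46345/10⌋ = 13 → N.
Square (2°×1°, digits 0–9): lon ⌊16.33825/2⌋ = 8; lat ⌊1.46345/1⌋ = 1.
Subsquare (5′×2.5′, letters a–x): lon ⌊0.33825/0.0833333⌋ = 4 → e; lat ⌊0.46345/0.0416667⌋ = 11 → l.
Extended square (30″×15″, digits 0–9): lon ⌊0.00492/0.00833333⌋ = 0; lat ⌊0.00512/0.00416667⌋ = 1.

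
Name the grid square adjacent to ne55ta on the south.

NE54tx

Latitude subsquare a = 0; −1 → -1, wraps to 23 = x, carry into square.
Latitude square 5; −1 → 4.
The longitude characters are unchanged.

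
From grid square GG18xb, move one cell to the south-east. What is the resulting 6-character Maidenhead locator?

GG28aa

Longitude subsquare x = 23; +1 → 24, wraps to 0 = a, carry into square.
Longitude square 1; +1 → 2.
Latitude subsquare b = 1; −1 → 0 = a.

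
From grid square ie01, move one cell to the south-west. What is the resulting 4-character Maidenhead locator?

HE90

Longitude square 0; −1 → -1, wraps to 9, carry into field.
Longitude field I = 8; −1 → 7 = H.
Latitude square 1; −1 → 0.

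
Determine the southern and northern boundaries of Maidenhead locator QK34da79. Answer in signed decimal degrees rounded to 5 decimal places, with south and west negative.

14.03750, 14.04167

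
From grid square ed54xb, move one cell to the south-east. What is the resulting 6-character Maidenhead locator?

ED64aa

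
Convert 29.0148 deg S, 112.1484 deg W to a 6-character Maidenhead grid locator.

DG30wx

Add 180° to longitude and 90° to latitude: 67.8516, 60.9852.
Field: 67.8516/20 → 3 → D, 60.9852/10 → 6 → G; chars DG.
Square: 7.8516/2 → 3, 0.9852/1 → 0; chars 30.
Subsquare: 1.8516/0.0833333 → 22 → w, 0.9852/0.0416667 → 23 → x; chars wx.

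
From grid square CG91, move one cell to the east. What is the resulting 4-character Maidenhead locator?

DG01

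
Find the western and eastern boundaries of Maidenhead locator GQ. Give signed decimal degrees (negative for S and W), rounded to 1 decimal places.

-60.0, -40.0

Field G=6, Q=16: +6·20° lon, +16·10° lat → SW at lon -60°, lat 70°.
Cell spans 20° lon × 10° lat.
west -60.0, east -40.0.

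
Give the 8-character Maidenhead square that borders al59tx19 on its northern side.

AM50ta10

Latitude extended square 9; +1 → 10, wraps to 0, carry into subsquare.
Latitude subsquare x = 23; +1 → 24, wraps to 0 = a, carry into square.
Latitude square 9; +1 → 10, wraps to 0, carry into field.
Latitude field L = 11; +1 → 12 = M.
The longitude characters are unchanged.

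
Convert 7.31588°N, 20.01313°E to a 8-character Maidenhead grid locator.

KJ07ah15

Add 180° to longitude and 90° to latitude: 200.01313, 97.31588.
Field: 200.01313/20 → 10 → K, 97.31588/10 → 9 → J; chars KJ.
Square: 0.01313/2 → 0, 7.31588/1 → 7; chars 07.
Subsquare: 0.01313/0.0833333 → 0 → a, 0.31588/0.0416667 → 7 → h; chars ah.
Extended square: 0.01313/0.00833333 → 1, 0.02421/0.00416667 → 5; chars 15.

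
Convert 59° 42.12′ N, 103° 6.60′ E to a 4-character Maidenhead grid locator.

OO19

Offset from 180°W / 90°S: lon 283.11°, lat 149.70°.
Field: lon ⌊283.11/20⌋ = 14 → O; lat ⌊149.70/10⌋ = 14 → O.
Square: lon ⌊3.11/2⌋ = 1; lat ⌊9.70/1⌋ = 9.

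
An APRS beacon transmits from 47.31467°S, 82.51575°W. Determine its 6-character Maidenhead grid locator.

Add 180° to longitude and 90° to latitude: 97.4843, 42.6853.
Field: lon ⌊97.4843/20⌋ = 4 → E; lat ⌊42.6853/10⌋ = 4 → E.
Square: lon ⌊17.4843/2⌋ = 8; lat ⌊2.6853/1⌋ = 2.
Subsquare: lon ⌊1.4843/0.0833333⌋ = 17 → r; lat ⌊0.6853/0.0416667⌋ = 16 → q.

EE82rq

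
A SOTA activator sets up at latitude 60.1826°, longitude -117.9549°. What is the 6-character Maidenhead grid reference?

DP10ae

Shift to the Maidenhead origin (180°W, 90°S): lon 62.0451, lat 150.1826.
Field: lon ⌊62.0451/20⌋ = 3 → D; lat ⌊150.1826/10⌋ = 15 → P.
Square: lon ⌊2.0451/2⌋ = 1; lat ⌊0.1826/1⌋ = 0.
Subsquare: lon ⌊0.0451/0.0833333⌋ = 0 → a; lat ⌊0.1826/0.0416667⌋ = 4 → e.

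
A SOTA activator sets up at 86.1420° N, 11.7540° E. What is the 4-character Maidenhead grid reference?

Add 180° to longitude and 90° to latitude: 191.75, 176.14.
Field (20°×10°, letters A–R): 191.75/20 → 9 → J, 176.14/10 → 17 → R; chars JR.
Square (2°×1°, digits 0–9): 11.75/2 → 5, 6.14/1 → 6; chars 56.

JR56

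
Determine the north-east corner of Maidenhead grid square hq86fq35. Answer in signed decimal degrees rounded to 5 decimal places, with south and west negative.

76.69167, -23.55000

Field H=7, Q=16: +7·20° lon, +16·10° lat → SW at lon -40°, lat 70°.
Square 8, 6: +8·2° lon, +6·1° lat → SW at lon -24°, lat 76°.
Subsquare f=5, q=16: +5·0.0833333° lon, +16·0.0416667° lat → SW at lon -23.5833°, lat 76.6667°.
Extended square 3, 5: +3·0.00833333° lon, +5·0.00416667° lat → SW at lon -23.5583°, lat 76.6875°.
Cell spans 0.00833333° lon × 0.00416667° lat. NE corner is SW corner plus one full cell.
latitude 76.69167, longitude -23.55000.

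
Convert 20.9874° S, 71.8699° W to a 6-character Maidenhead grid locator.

Add 180° to longitude and 90° to latitude: 108.1301, 69.0126.
Field (20°×10°, letters A–R): 108.1301/20 → 5 → F, 69.0126/10 → 6 → G; chars FG.
Square (2°×1°, digits 0–9): 8.1301/2 → 4, 9.0126/1 → 9; chars 49.
Subsquare (5′×2.5′, letters a–x): 0.1301/0.0833333 → 1 → b, 0.0126/0.0416667 → 0 → a; chars ba.

FG49ba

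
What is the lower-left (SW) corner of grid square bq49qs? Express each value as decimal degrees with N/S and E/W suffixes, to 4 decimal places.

Field B=1, Q=16: +1·20° lon, +16·10° lat → SW at lon -160°, lat 70°.
Square 4, 9: +4·2° lon, +9·1° lat → SW at lon -152°, lat 79°.
Subsquare q=16, s=18: +16·0.0833333° lon, +18·0.0416667° lat → SW at lon -150.667°, lat 79.75°.
latitude 79.7500° N, longitude 150.6667° W.

79.7500° N, 150.6667° W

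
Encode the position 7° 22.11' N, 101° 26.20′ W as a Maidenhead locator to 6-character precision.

DJ97gi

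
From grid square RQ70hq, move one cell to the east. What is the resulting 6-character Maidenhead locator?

RQ70iq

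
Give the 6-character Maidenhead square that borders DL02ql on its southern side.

DL02qk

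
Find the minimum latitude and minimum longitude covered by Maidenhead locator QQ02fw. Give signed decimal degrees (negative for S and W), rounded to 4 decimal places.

72.9167, 140.4167

Field Q=16, Q=16: +16·20° lon, +16·10° lat → SW at lon 140°, lat 70°.
Square 0, 2: +0·2° lon, +2·1° lat → SW at lon 140°, lat 72°.
Subsquare f=5, w=22: +5·0.0833333° lon, +22·0.0416667° lat → SW at lon 140.417°, lat 72.9167°.
latitude 72.9167, longitude 140.4167.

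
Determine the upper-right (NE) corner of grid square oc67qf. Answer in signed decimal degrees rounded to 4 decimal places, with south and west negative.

-62.7500, 113.4167

Field O=14, C=2: +14·20° lon, +2·10° lat → SW at lon 100°, lat -70°.
Square 6, 7: +6·2° lon, +7·1° lat → SW at lon 112°, lat -63°.
Subsquare q=16, f=5: +16·0.0833333° lon, +5·0.0416667° lat → SW at lon 113.333°, lat -62.7917°.
Cell spans 0.0833333° lon × 0.0416667° lat. NE corner is SW corner plus one full cell.
latitude -62.7500, longitude 113.4167.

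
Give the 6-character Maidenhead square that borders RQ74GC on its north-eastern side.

RQ74hd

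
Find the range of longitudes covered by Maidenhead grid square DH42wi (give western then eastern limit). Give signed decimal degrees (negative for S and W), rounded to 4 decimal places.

-110.1667, -110.0833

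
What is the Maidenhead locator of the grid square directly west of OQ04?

Longitude square 0; −1 → -1, wraps to 9, carry into field.
Longitude field O = 14; −1 → 13 = N.
The latitude characters are unchanged.

NQ94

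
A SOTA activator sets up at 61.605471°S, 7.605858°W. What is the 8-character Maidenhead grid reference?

Add 180° to longitude and 90° to latitude: 172.39414, 28.39453.
Field (20°×10°, letters A–R): 172.39414/20 → 8 → I, 28.39453/10 → 2 → C; chars IC.
Square (2°×1°, digits 0–9): 12.39414/2 → 6, 8.39453/1 → 8; chars 68.
Subsquare (5′×2.5′, letters a–x): 0.39414/0.0833333 → 4 → e, 0.39453/0.0416667 → 9 → j; chars ej.
Extended square (30″×15″, digits 0–9): 0.06081/0.00833333 → 7, 0.01953/0.00416667 → 4; chars 74.

IC68ej74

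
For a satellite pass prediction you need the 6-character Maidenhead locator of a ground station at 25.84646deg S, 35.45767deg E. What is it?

KG74rd

Shift to the Maidenhead origin (180°W, 90°S): lon 215.4577, lat 64.1535.
Field: lon ⌊215.4577/20⌋ = 10 → K; lat ⌊64.1535/10⌋ = 6 → G.
Square: lon ⌊15.4577/2⌋ = 7; lat ⌊4.1535/1⌋ = 4.
Subsquare: lon ⌊1.4577/0.0833333⌋ = 17 → r; lat ⌊0.1535/0.0416667⌋ = 3 → d.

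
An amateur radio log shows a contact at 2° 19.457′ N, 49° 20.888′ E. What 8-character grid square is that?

LJ42qh17

Offset from 180°W / 90°S: lon 229.34813°, lat 92.32428°.
Field: lon ⌊229.34813/20⌋ = 11 → L; lat ⌊92.32428/10⌋ = 9 → J.
Square: lon ⌊9.34813/2⌋ = 4; lat ⌊2.32428/1⌋ = 2.
Subsquare: lon ⌊1.34813/0.0833333⌋ = 16 → q; lat ⌊0.32428/0.0416667⌋ = 7 → h.
Extended square: lon ⌊0.01480/0.00833333⌋ = 1; lat ⌊0.03262/0.00416667⌋ = 7.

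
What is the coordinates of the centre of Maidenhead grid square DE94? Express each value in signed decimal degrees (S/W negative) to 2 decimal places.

-45.50, -101.00

Field D=3, E=4: +3·20° lon, +4·10° lat → SW at lon -120°, lat -50°.
Square 9, 4: +9·2° lon, +4·1° lat → SW at lon -102°, lat -46°.
Cell spans 2° lon × 1° lat. Centre is SW corner plus half of each.
latitude -45.50, longitude -101.00.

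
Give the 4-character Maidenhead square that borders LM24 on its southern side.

LM23

Latitude square 4; −1 → 3.
The longitude characters are unchanged.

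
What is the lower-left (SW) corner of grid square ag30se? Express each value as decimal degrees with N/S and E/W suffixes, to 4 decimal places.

29.8333° S, 172.5000° W

Field A=0, G=6: +0·20° lon, +6·10° lat → SW at lon -180°, lat -30°.
Square 3, 0: +3·2° lon, +0·1° lat → SW at lon -174°, lat -30°.
Subsquare s=18, e=4: +18·0.0833333° lon, +4·0.0416667° lat → SW at lon -172.5°, lat -29.8333°.
latitude 29.8333° S, longitude 172.5000° W.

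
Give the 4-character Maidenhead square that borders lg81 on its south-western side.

Longitude square 8; −1 → 7.
Latitude square 1; −1 → 0.

LG70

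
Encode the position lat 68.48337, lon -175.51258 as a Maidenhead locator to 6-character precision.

Shift to the Maidenhead origin (180°W, 90°S): lon 4.4874, lat 158.4834.
Field: 4.4874/20 → 0 → A, 158.4834/10 → 15 → P; chars AP.
Square: 4.4874/2 → 2, 8.4834/1 → 8; chars 28.
Subsquare: 0.4874/0.0833333 → 5 → f, 0.4834/0.0416667 → 11 → l; chars fl.

AP28fl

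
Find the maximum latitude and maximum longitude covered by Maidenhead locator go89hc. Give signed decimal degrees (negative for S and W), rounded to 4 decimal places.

Field G=6, O=14: +6·20° lon, +14·10° lat → SW at lon -60°, lat 50°.
Square 8, 9: +8·2° lon, +9·1° lat → SW at lon -44°, lat 59°.
Subsquare h=7, c=2: +7·0.0833333° lon, +2·0.0416667° lat → SW at lon -43.4167°, lat 59.0833°.
Cell spans 0.0833333° lon × 0.0416667° lat. NE corner is SW corner plus one full cell.
latitude 59.1250, longitude -43.3333.

59.1250, -43.3333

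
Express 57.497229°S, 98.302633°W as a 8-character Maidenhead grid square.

Add 180° to longitude and 90° to latitude: 81.69737, 32.50277.
Field: lon ⌊81.69737/20⌋ = 4 → E; lat ⌊32.50277/10⌋ = 3 → D.
Square: lon ⌊1.69737/2⌋ = 0; lat ⌊2.50277/1⌋ = 2.
Subsquare: lon ⌊1.69737/0.0833333⌋ = 20 → u; lat ⌊0.50277/0.0416667⌋ = 12 → m.
Extended square: lon ⌊0.03070/0.00833333⌋ = 3; lat ⌊0.00277/0.00416667⌋ = 0.

ED02um30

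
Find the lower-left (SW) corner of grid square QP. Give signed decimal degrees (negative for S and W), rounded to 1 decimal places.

60.0, 140.0

Field Q=16, P=15: +16·20° lon, +15·10° lat → SW at lon 140°, lat 60°.
latitude 60.0, longitude 140.0.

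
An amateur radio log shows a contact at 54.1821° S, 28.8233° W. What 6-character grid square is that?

Offset from 180°W / 90°S: lon 151.1767°, lat 35.8179°.
Field: 151.1767/20 → 7 → H, 35.8179/10 → 3 → D; chars HD.
Square: 11.1767/2 → 5, 5.8179/1 → 5; chars 55.
Subsquare: 1.1767/0.0833333 → 14 → o, 0.8179/0.0416667 → 19 → t; chars ot.

HD55ot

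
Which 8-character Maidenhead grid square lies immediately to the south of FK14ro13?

FK14ro12

Latitude extended square 3; −1 → 2.
The longitude characters are unchanged.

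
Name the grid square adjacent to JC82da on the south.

Latitude subsquare a = 0; −1 → -1, wraps to 23 = x, carry into square.
Latitude square 2; −1 → 1.
The longitude characters are unchanged.

JC81dx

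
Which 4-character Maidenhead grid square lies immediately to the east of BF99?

CF09

Longitude square 9; +1 → 10, wraps to 0, carry into field.
Longitude field B = 1; +1 → 2 = C.
The latitude characters are unchanged.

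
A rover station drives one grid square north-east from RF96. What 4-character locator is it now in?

Longitude square 9; +1 → 10, wraps to 0, carry into field.
Longitude field R = 17; +1 → 18, wraps to 0 = A, wrapping around the antimeridian.
Latitude square 6; +1 → 7.

AF07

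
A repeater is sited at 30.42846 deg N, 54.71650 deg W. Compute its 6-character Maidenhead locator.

Offset from 180°W / 90°S: lon 125.2835°, lat 120.4285°.
Field: lon ⌊125.2835/20⌋ = 6 → G; lat ⌊120.4285/10⌋ = 12 → M.
Square: lon ⌊5.2835/2⌋ = 2; lat ⌊0.4285/1⌋ = 0.
Subsquare: lon ⌊1.2835/0.0833333⌋ = 15 → p; lat ⌊0.4285/0.0416667⌋ = 10 → k.

GM20pk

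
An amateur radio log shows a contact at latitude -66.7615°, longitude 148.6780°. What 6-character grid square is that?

Add 180° to longitude and 90° to latitude: 328.6780, 23.2385.
Field: lon ⌊328.6780/20⌋ = 16 → Q; lat ⌊23.2385/10⌋ = 2 → C.
Square: lon ⌊8.6780/2⌋ = 4; lat ⌊3.2385/1⌋ = 3.
Subsquare: lon ⌊0.6780/0.0833333⌋ = 8 → i; lat ⌊0.2385/0.0416667⌋ = 5 → f.

QC43if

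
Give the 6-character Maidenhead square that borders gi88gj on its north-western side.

Longitude subsquare g = 6; −1 → 5 = f.
Latitude subsquare j = 9; +1 → 10 = k.

GI88fk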